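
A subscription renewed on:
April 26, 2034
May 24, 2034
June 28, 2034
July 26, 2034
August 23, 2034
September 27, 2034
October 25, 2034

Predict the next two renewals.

These are Wednesdays at 28- or 35-day spacing (28, 35, 28, 28, 35, 28).
The pattern: 4th Wednesday of the month.
4th Wednesday of November 2034: November 22, 2034.
4th Wednesday of December 2034: December 27, 2034.

November 22, 2034; December 27, 2034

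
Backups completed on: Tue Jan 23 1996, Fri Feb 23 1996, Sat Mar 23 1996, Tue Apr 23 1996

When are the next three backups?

Thu May 23 1996, Sun Jun 23 1996, Tue Jul 23 1996

Each date is the 23rd; the gaps (31, 29, 31) track the month lengths.
The rule is the 23rd of each month.
Next: May 1996 → Thu May 23 1996.
June 1996: Sun Jun 23 1996.
Next: July 1996 → Tue Jul 23 1996.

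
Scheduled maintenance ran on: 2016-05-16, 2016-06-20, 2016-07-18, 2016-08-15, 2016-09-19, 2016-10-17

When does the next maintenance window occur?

2016-11-21

Gaps: 35, 28, 28, 35, 28 days — a mix of 28 and 35. Every date is a Monday.
Each is the 3rd Monday of its month.
November 2016 — 3rd Monday is 2016-11-21.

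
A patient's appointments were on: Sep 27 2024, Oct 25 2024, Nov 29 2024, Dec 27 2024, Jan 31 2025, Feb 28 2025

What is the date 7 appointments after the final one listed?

Every date is a Friday; gaps 28, 35, 28, 35, 28 days.
Each is the last Friday of its month (at least one falls on the 29th or later, ruling out '4th Friday').
March 2025 ends with Friday Mar 28 2025.
Last Friday of April 2025: Apr 25 2025.
May 2025 ends with Friday May 30 2025.
June 2025 ends with Friday Jun 27 2025.
Last Friday of July 2025: Jul 25 2025.
Last Friday of August 2025: Aug 29 2025.
September 2025 ends with Friday Sep 26 2025.

Sep 26 2025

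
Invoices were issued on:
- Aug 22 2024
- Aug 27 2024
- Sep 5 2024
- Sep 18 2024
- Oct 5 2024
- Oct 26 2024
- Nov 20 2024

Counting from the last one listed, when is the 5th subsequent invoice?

Gaps: 5, 9, 13, 17, 21, 25 days — each gap is 4 larger than the previous one.
Next gap: 29 days. Nov 20 2024 + 29 days = Dec 19 2024.
Next gap: 33 days. Dec 19 2024 + 33 days = Jan 21 2025.
Next gap: 37 days. Jan 21 2025 + 37 days = Feb 27 2025.
Next gap: 41 days. Feb 27 2025 + 41 days = Apr 9 2025.
Next gap: 45 days. Apr 9 2025 + 45 days = May 24 2025.

May 24 2025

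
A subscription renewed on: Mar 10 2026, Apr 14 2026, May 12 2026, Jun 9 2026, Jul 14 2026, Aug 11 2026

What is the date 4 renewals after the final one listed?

These are Tuesdays at 28- or 35-day spacing (35, 28, 28, 35, 28).
The pattern: 2nd Tuesday of the month.
September 2026 — 2nd Tuesday is Sep 8 2026.
October 2026 — 2nd Tuesday is Oct 13 2026.
2nd Tuesday of November 2026: Nov 10 2026.
2nd Tuesday of December 2026: Dec 8 2026.

Dec 8 2026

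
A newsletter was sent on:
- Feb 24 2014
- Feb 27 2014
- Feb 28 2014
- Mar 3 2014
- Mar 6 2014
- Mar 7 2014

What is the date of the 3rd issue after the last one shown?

Mar 14 2014

Every event lands on a Monday or Thursday or Friday (gaps cycle 3, 1, 3, 3, 1).
So the schedule is: every Monday, Thursday and Friday.
Next Monday: Mar 10 2014.
The following Thursday is Mar 13 2014.
The following Friday is Mar 14 2014.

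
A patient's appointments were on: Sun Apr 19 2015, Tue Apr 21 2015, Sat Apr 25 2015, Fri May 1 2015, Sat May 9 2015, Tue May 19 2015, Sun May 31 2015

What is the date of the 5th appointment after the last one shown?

Intervals are 2, 4, 6, 8, 10, 12 days — an arithmetic progression with common difference 2.
Next gap: 14 days. Sun May 31 2015 + 14 days = Sun Jun 14 2015.
Next gap: 16 days. Sun Jun 14 2015 + 16 days = Tue Jun 30 2015.
Next gap: 18 days. Tue Jun 30 2015 + 18 days = Sat Jul 18 2015.
Next gap: 20 days. Sat Jul 18 2015 + 20 days = Fri Aug 7 2015.
Next gap: 22 days. Fri Aug 7 2015 + 22 days = Sat Aug 29 2015.

Sat Aug 29 2015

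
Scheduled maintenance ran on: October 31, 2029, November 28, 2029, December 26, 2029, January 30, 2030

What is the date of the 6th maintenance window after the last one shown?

July 31, 2030

These are Wednesdays with 28, 28, 35-day gaps.
Each is the final Wednesday of its month — October 31, 2029 is past the 28th, so '4th Wednesday' doesn't fit.
Last Wednesday of February 2030: February 27, 2030.
March 2030 ends with Wednesday March 27, 2030.
Last Wednesday of April 2030: April 24, 2030.
Last Wednesday of May 2030: May 29, 2030.
June 2030 ends with Wednesday June 26, 2030.
Last Wednesday of July 2030: July 31, 2030.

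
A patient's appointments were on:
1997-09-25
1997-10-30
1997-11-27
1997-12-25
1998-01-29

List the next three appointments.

1998-02-26, 1998-03-26, 1998-04-30

These are Thursdays with 35, 28, 28, 35-day gaps.
Each is the final Thursday of its month — 1997-10-30 is past the 28th, so '4th Thursday' doesn't fit.
February 1998 ends with Thursday 1998-02-26.
Last Thursday of March 1998: 1998-03-26.
April 1998 ends with Thursday 1998-04-30.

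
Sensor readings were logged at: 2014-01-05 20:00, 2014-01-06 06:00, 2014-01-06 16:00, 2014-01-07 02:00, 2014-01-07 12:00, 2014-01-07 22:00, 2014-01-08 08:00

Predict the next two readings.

Spacing: 10, 10, 10, 10, 10, 10 h — constant 10 h.
2014-01-08 08:00 + 10 h = 2014-01-08 18:00.
2014-01-08 18:00 + 10 h = 2014-01-09 04:00.

2014-01-08 18:00, 2014-01-09 04:00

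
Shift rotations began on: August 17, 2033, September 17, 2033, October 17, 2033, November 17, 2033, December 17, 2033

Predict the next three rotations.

Gaps: 31, 30, 31, 30 days — not constant. Every event is on the 17th of the month.
Pattern: the 17th of each month.
Next: January 2034 → January 17, 2034.
February 2034: February 17, 2034.
Next: March 2034 → March 17, 2034.

January 17, 2034; February 17, 2034; March 17, 2034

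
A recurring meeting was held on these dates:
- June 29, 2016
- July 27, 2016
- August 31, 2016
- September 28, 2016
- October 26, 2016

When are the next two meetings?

These are Wednesdays with 28, 35, 28, 28-day gaps.
Each is the final Wednesday of its month — June 29, 2016 is past the 28th, so '4th Wednesday' doesn't fit.
Last Wednesday of November 2016: November 30, 2016.
December 2016 ends with Wednesday December 28, 2016.

November 30, 2016; December 28, 2016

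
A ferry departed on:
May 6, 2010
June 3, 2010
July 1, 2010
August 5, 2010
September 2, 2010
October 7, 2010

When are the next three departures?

All dates are Thursdays, 28, 28, 35, 28, 35 days apart.
Specifically, the 1st Thursday of each month.
1st Thursday of November 2010: November 4, 2010.
December 2010 — 1st Thursday is December 2, 2010.
January 2011 — 1st Thursday is January 6, 2011.

November 4, 2010; December 2, 2010; January 6, 2011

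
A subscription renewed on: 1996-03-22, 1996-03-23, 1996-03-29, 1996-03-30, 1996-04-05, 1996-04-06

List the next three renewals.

Gaps: 1, 6, 1, 6, 1 days — not constant, but cyclic with period 2.
The events fall on every Friday and Saturday.
The following Friday is 1996-04-12.
The following Saturday is 1996-04-13.
Next Friday: 1996-04-19.

1996-04-12, 1996-04-13, 1996-04-19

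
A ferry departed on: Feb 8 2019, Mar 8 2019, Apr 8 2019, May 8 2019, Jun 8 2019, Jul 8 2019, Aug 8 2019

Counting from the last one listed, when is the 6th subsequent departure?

The day-of-month is always 8 (28, 31, 30, 31, 30, 31 days between events).
So this recurs on the 8th of each month.
September 2019: Sep 8 2019.
Next: October 2019 → Oct 8 2019.
November 2019: Nov 8 2019.
Next: December 2019 → Dec 8 2019.
Next: January 2020 → Jan 8 2020.
Next: February 2020 → Feb 8 2020.

Feb 8 2020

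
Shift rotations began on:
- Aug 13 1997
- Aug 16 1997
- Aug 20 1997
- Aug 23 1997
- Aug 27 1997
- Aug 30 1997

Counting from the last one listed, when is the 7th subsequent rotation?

Sep 24 1997

Gaps: 3, 4, 3, 4, 3 days — not constant, but cyclic with period 2.
The events fall on every Wednesday and Saturday.
The following Wednesday is Sep 3 1997.
The following Saturday is Sep 6 1997.
The following Wednesday is Sep 10 1997.
The following Saturday is Sep 13 1997.
The following Wednesday is Sep 17 1997.
Next Saturday: Sep 20 1997.
The following Wednesday is Sep 24 1997.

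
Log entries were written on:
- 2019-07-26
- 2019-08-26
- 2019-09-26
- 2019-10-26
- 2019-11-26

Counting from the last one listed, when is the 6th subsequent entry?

2020-05-26

Gaps: 31, 31, 30, 31 days — not constant. Every event is on the 26th of the month.
Pattern: the 26th of each month.
December 2019: 2019-12-26.
Next: January 2020 → 2020-01-26.
February 2020: 2020-02-26.
Next: March 2020 → 2020-03-26.
April 2020: 2020-04-26.
Next: May 2020 → 2020-05-26.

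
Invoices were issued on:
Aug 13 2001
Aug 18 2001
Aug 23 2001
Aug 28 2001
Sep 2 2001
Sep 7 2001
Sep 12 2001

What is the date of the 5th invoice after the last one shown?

Oct 7 2001

Gaps between consecutive events: 5, 5, 5, 5, 5, 5 days — a constant 5-day interval.
Sep 12 2001 + 5 days = Sep 17 2001.
Sep 17 2001 + 5 days = Sep 22 2001.
Sep 22 2001 + 5 days = Sep 27 2001.
Sep 27 2001 + 5 days = Oct 2 2001.
Oct 2 2001 + 5 days = Oct 7 2001.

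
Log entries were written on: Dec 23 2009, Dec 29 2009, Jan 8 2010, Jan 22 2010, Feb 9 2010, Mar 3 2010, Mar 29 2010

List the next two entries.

Apr 28 2010, Jun 1 2010

Gaps: 6, 10, 14, 18, 22, 26 days — each gap is 4 larger than the previous one.
Next gap: 30 days. Mar 29 2010 + 30 days = Apr 28 2010.
Next gap: 34 days. Apr 28 2010 + 34 days = Jun 1 2010.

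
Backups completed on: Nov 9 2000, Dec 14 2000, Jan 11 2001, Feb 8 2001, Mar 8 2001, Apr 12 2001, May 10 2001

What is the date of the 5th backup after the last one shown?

Oct 11 2001

All dates are Thursdays, 35, 28, 28, 28, 35, 28 days apart.
Specifically, the 2nd Thursday of each month.
June 2001 — 2nd Thursday is Jun 14 2001.
July 2001 — 2nd Thursday is Jul 12 2001.
2nd Thursday of August 2001: Aug 9 2001.
September 2001 — 2nd Thursday is Sep 13 2001.
October 2001 — 2nd Thursday is Oct 11 2001.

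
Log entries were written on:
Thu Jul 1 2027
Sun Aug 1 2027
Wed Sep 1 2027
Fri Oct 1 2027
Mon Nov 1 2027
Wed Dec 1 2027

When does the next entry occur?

The day-of-month is always 1 (31, 31, 30, 31, 30 days between events).
So this recurs on the 1st of each month.
Next: January 2028 → Sat Jan 1 2028.

Sat Jan 1 2028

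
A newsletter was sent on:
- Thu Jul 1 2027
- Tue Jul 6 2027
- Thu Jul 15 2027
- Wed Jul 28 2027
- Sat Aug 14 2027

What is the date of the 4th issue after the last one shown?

Intervals are 5, 9, 13, 17 days — an arithmetic progression with common difference 4.
Next gap: 21 days. Sat Aug 14 2027 + 21 days = Sat Sep 4 2027.
Next gap: 25 days. Sat Sep 4 2027 + 25 days = Wed Sep 29 2027.
Next gap: 29 days. Wed Sep 29 2027 + 29 days = Thu Oct 28 2027.
Next gap: 33 days. Thu Oct 28 2027 + 33 days = Tue Nov 30 2027.

Tue Nov 30 2027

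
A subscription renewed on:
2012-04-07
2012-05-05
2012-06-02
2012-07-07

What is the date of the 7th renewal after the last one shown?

All dates are Saturdays, 28, 28, 35 days apart.
Specifically, the 1st Saturday of each month.
August 2012 — 1st Saturday is 2012-08-04.
1st Saturday of September 2012: 2012-09-01.
1st Saturday of October 2012: 2012-10-06.
1st Saturday of November 2012: 2012-11-03.
1st Saturday of December 2012: 2012-12-01.
January 2013 — 1st Saturday is 2013-01-05.
February 2013 — 1st Saturday is 2013-02-02.

2013-02-02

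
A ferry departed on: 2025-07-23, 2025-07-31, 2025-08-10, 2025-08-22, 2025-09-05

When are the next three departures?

Intervals are 8, 10, 12, 14 days — an arithmetic progression with common difference 2.
Next gap: 16 days. 2025-09-05 + 16 days = 2025-09-21.
Next gap: 18 days. 2025-09-21 + 18 days = 2025-10-09.
Next gap: 20 days. 2025-10-09 + 20 days = 2025-10-29.

2025-09-21, 2025-10-09, 2025-10-29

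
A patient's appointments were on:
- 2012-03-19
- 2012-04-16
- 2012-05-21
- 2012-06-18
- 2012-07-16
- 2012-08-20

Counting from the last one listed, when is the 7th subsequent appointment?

These are Mondays at 28- or 35-day spacing (28, 35, 28, 28, 35).
The pattern: 3rd Monday of the month.
September 2012 — 3rd Monday is 2012-09-17.
3rd Monday of October 2012: 2012-10-15.
November 2012 — 3rd Monday is 2012-11-19.
3rd Monday of December 2012: 2012-12-17.
3rd Monday of January 2013: 2013-01-21.
3rd Monday of February 2013: 2013-02-18.
3rd Monday of March 2013: 2013-03-18.

2013-03-18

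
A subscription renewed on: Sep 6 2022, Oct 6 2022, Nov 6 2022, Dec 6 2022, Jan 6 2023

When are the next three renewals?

Feb 6 2023, Mar 6 2023, Apr 6 2023

Gaps: 30, 31, 30, 31 days — not constant. Every event is on the 6th of the month.
Pattern: the 6th of each month.
Next: February 2023 → Feb 6 2023.
March 2023: Mar 6 2023.
April 2023: Apr 6 2023.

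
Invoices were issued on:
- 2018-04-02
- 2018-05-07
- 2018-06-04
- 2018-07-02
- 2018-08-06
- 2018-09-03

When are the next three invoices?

2018-10-01, 2018-11-05, 2018-12-03

These are Mondays at 28- or 35-day spacing (35, 28, 28, 35, 28).
The pattern: 1st Monday of the month.
October 2018 — 1st Monday is 2018-10-01.
November 2018 — 1st Monday is 2018-11-05.
1st Monday of December 2018: 2018-12-03.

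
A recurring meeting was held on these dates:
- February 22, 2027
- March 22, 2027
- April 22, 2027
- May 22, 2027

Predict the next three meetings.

Gaps: 28, 31, 30 days — not constant. Every event is on the 22nd of the month.
Pattern: the 22nd of each month.
Next: June 2027 → June 22, 2027.
Next: July 2027 → July 22, 2027.
Next: August 2027 → August 22, 2027.

June 22, 2027; July 22, 2027; August 22, 2027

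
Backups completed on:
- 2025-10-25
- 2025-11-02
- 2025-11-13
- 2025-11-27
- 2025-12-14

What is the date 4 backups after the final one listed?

2026-03-22

The spacing grows by 3 each time: 8, 11, 14, 17 days.
Next gap: 20 days. 2025-12-14 + 20 days = 2026-01-03.
Next gap: 23 days. 2026-01-03 + 23 days = 2026-01-26.
Next gap: 26 days. 2026-01-26 + 26 days = 2026-02-21.
Next gap: 29 days. 2026-02-21 + 29 days = 2026-03-22.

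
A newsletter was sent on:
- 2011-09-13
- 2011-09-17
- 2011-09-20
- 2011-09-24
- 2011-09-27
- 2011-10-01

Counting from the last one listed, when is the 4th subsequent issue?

2011-10-15

Gaps: 4, 3, 4, 3, 4 days — not constant, but cyclic with period 2.
The events fall on every Tuesday and Saturday.
The following Tuesday is 2011-10-04.
Next Saturday: 2011-10-08.
The following Tuesday is 2011-10-11.
Next Saturday: 2011-10-15.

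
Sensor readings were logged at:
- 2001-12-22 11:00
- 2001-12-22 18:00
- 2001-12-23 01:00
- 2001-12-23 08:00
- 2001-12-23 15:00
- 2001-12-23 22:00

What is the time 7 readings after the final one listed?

2001-12-25 23:00

The interval is a steady 7 hours (7, 7, 7, 7, 7).
2001-12-23 22:00 + 7 h = 2001-12-24 05:00.
2001-12-24 05:00 + 7 h = 2001-12-24 12:00.
2001-12-24 12:00 + 7 h = 2001-12-24 19:00.
2001-12-24 19:00 + 7 h = 2001-12-25 02:00.
2001-12-25 02:00 + 7 h = 2001-12-25 09:00.
2001-12-25 09:00 + 7 h = 2001-12-25 16:00.
2001-12-25 16:00 + 7 h = 2001-12-25 23:00.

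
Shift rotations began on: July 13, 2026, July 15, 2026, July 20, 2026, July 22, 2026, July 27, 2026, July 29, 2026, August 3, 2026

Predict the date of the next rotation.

August 5, 2026

Every event lands on a Monday or Wednesday (gaps cycle 2, 5, 2, 5, 2, 5).
So the schedule is: every Monday and Wednesday.
The following Wednesday is August 5, 2026.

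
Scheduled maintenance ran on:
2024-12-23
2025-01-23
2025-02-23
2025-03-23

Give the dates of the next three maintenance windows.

Gaps: 31, 31, 28 days — not constant. Every event is on the 23rd of the month.
Pattern: the 23rd of each month.
Next: April 2025 → 2025-04-23.
Next: May 2025 → 2025-05-23.
Next: June 2025 → 2025-06-23.

2025-04-23, 2025-05-23, 2025-06-23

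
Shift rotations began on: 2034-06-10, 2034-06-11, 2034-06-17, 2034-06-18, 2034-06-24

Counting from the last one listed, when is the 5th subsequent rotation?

2034-07-09

Gaps: 1, 6, 1, 6 days — not constant, but cyclic with period 2.
The events fall on every Saturday and Sunday.
The following Sunday is 2034-06-25.
Next Saturday: 2034-07-01.
The following Sunday is 2034-07-02.
Next Saturday: 2034-07-08.
The following Sunday is 2034-07-09.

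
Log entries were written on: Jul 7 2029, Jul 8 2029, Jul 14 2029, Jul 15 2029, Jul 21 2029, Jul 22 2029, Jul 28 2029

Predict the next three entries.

Gaps: 1, 6, 1, 6, 1, 6 days — not constant, but cyclic with period 2.
The events fall on every Saturday and Sunday.
Next Sunday: Jul 29 2029.
Next Saturday: Aug 4 2029.
The following Sunday is Aug 5 2029.

Jul 29 2029, Aug 4 2029, Aug 5 2029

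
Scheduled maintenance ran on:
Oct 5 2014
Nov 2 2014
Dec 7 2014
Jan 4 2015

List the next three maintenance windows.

Gaps: 28, 35, 28 days — a mix of 28 and 35. Every date is a Sunday.
Each is the 1st Sunday of its month.
1st Sunday of February 2015: Feb 1 2015.
March 2015 — 1st Sunday is Mar 1 2015.
1st Sunday of April 2015: Apr 5 2015.

Feb 1 2015, Mar 1 2015, Apr 5 2015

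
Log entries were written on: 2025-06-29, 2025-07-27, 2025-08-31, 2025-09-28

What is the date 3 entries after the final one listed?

2025-12-28

Every date is a Sunday; gaps 28, 35, 28 days.
Each is the last Sunday of its month (at least one falls on the 29th or later, ruling out '4th Sunday').
Last Sunday of October 2025: 2025-10-26.
November 2025 ends with Sunday 2025-11-30.
Last Sunday of December 2025: 2025-12-28.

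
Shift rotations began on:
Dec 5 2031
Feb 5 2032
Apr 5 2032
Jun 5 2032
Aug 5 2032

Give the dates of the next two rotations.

Gaps: 62, 60, 61, 61 days — not constant. Every event is on the 5th of the month.
Pattern: the 5th of every 2 months.
Next: October 2032 → Oct 5 2032.
Next: December 2032 → Dec 5 2032.

Oct 5 2032, Dec 5 2032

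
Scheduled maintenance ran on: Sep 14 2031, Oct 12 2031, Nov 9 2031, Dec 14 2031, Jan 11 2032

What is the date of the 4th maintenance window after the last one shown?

All dates are Sundays, 28, 28, 35, 28 days apart.
Specifically, the 2nd Sunday of each month.
2nd Sunday of February 2032: Feb 8 2032.
March 2032 — 2nd Sunday is Mar 14 2032.
2nd Sunday of April 2032: Apr 11 2032.
May 2032 — 2nd Sunday is May 9 2032.

May 9 2032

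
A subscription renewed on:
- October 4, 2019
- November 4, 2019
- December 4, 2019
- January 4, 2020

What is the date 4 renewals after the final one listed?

May 4, 2020

The day-of-month is always 4 (31, 30, 31 days between events).
So this recurs on the 4th of each month.
Next: February 2020 → February 4, 2020.
March 2020: March 4, 2020.
April 2020: April 4, 2020.
Next: May 2020 → May 4, 2020.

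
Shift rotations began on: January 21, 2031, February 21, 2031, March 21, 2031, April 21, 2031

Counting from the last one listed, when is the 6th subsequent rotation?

October 21, 2031

The day-of-month is always 21 (31, 28, 31 days between events).
So this recurs on the 21st of each month.
May 2031: May 21, 2031.
Next: June 2031 → June 21, 2031.
Next: July 2031 → July 21, 2031.
August 2031: August 21, 2031.
Next: September 2031 → September 21, 2031.
Next: October 2031 → October 21, 2031.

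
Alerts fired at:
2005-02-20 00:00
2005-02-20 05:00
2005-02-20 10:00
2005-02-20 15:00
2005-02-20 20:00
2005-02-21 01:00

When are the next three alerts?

2005-02-21 06:00, 2005-02-21 11:00, 2005-02-21 16:00

Spacing: 5, 5, 5, 5, 5 h — constant 5 h.
2005-02-21 01:00 + 5 h = 2005-02-21 06:00.
2005-02-21 06:00 + 5 h = 2005-02-21 11:00.
2005-02-21 11:00 + 5 h = 2005-02-21 16:00.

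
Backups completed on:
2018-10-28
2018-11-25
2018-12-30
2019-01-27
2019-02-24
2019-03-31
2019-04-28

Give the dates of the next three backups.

Every date is a Sunday; gaps 28, 35, 28, 28, 35, 28 days.
Each is the last Sunday of its month (at least one falls on the 29th or later, ruling out '4th Sunday').
May 2019 ends with Sunday 2019-05-26.
June 2019 ends with Sunday 2019-06-30.
Last Sunday of July 2019: 2019-07-28.

2019-05-26, 2019-06-30, 2019-07-28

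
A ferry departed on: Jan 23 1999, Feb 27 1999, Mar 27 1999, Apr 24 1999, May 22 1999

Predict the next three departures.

Jun 26 1999, Jul 24 1999, Aug 28 1999

Gaps: 35, 28, 28, 28 days — a mix of 28 and 35. Every date is a Saturday.
Each is the 4th Saturday of its month.
June 1999 — 4th Saturday is Jun 26 1999.
4th Saturday of July 1999: Jul 24 1999.
4th Saturday of August 1999: Aug 28 1999.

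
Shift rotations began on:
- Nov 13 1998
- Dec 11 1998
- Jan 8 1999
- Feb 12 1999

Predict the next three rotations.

Mar 12 1999, Apr 9 1999, May 14 1999

Gaps: 28, 28, 35 days — a mix of 28 and 35. Every date is a Friday.
Each is the 2nd Friday of its month.
March 1999 — 2nd Friday is Mar 12 1999.
2nd Friday of April 1999: Apr 9 1999.
2nd Friday of May 1999: May 14 1999.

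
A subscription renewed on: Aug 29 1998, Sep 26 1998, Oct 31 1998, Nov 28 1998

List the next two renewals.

Dec 26 1998, Jan 30 1999

These are Saturdays with 28, 35, 28-day gaps.
Each is the final Saturday of its month — Aug 29 1998 is past the 28th, so '4th Saturday' doesn't fit.
Last Saturday of December 1998: Dec 26 1998.
Last Saturday of January 1999: Jan 30 1999.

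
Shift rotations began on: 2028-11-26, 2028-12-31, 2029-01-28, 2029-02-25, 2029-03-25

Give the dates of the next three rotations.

These are Sundays with 35, 28, 28, 28-day gaps.
Each is the final Sunday of its month — 2028-12-31 is past the 28th, so '4th Sunday' doesn't fit.
April 2029 ends with Sunday 2029-04-29.
Last Sunday of May 2029: 2029-05-27.
Last Sunday of June 2029: 2029-06-24.

2029-04-29, 2029-05-27, 2029-06-24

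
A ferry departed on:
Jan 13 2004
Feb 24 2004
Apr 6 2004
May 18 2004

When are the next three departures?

Every event comes 42 days after the last (42, 42, 42).
May 18 2004 + 42 days = Jun 29 2004.
Jun 29 2004 + 42 days = Aug 10 2004.
Aug 10 2004 + 42 days = Sep 21 2004.

Jun 29 2004, Aug 10 2004, Sep 21 2004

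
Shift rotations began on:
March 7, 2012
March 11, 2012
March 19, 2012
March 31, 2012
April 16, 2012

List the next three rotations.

Gaps: 4, 8, 12, 16 days — each gap is 4 larger than the previous one.
Next gap: 20 days. April 16, 2012 + 20 days = May 6, 2012.
Next gap: 24 days. May 6, 2012 + 24 days = May 30, 2012.
Next gap: 28 days. May 30, 2012 + 28 days = June 27, 2012.

May 6, 2012; May 30, 2012; June 27, 2012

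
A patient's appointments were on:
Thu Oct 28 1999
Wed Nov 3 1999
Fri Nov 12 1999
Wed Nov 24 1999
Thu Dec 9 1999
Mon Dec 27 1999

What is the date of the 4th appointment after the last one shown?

The spacing grows by 3 each time: 6, 9, 12, 15, 18 days.
Next gap: 21 days. Mon Dec 27 1999 + 21 days = Mon Jan 17 2000.
Next gap: 24 days. Mon Jan 17 2000 + 24 days = Thu Feb 10 2000.
Next gap: 27 days. Thu Feb 10 2000 + 27 days = Wed Mar 8 2000.
Next gap: 30 days. Wed Mar 8 2000 + 30 days = Fri Apr 7 2000.

Fri Apr 7 2000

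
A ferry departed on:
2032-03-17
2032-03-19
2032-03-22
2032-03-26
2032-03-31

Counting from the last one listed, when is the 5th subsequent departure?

2032-05-10

Intervals are 2, 3, 4, 5 days — an arithmetic progression with common difference 1.
Next gap: 6 days. 2032-03-31 + 6 days = 2032-04-06.
Next gap: 7 days. 2032-04-06 + 7 days = 2032-04-13.
Next gap: 8 days. 2032-04-13 + 8 days = 2032-04-21.
Next gap: 9 days. 2032-04-21 + 9 days = 2032-04-30.
Next gap: 10 days. 2032-04-30 + 10 days = 2032-05-10.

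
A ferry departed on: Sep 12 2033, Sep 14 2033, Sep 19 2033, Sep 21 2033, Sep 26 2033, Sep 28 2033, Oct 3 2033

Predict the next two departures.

Gaps: 2, 5, 2, 5, 2, 5 days — not constant, but cyclic with period 2.
The events fall on every Monday and Wednesday.
The following Wednesday is Oct 5 2033.
The following Monday is Oct 10 2033.

Oct 5 2033, Oct 10 2033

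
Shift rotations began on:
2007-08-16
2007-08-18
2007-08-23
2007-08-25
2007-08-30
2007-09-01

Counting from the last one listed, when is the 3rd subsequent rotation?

2007-09-13

Every event lands on a Thursday or Saturday (gaps cycle 2, 5, 2, 5, 2).
So the schedule is: every Thursday and Saturday.
Next Thursday: 2007-09-06.
The following Saturday is 2007-09-08.
The following Thursday is 2007-09-13.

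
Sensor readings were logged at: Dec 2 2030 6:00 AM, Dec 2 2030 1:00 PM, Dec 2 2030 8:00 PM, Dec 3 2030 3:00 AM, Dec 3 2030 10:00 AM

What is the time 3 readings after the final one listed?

Dec 4 2030 7:00 AM

Spacing: 7, 7, 7, 7 h — constant 7 h.
Dec 3 2030 10:00 AM + 7 h = Dec 3 2030 5:00 PM.
Dec 3 2030 5:00 PM + 7 h = Dec 4 2030 12:00 AM.
Dec 4 2030 12:00 AM + 7 h = Dec 4 2030 7:00 AM.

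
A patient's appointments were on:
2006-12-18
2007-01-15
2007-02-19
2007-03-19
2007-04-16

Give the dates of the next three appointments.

Gaps: 28, 35, 28, 28 days — a mix of 28 and 35. Every date is a Monday.
Each is the 3rd Monday of its month.
3rd Monday of May 2007: 2007-05-21.
3rd Monday of June 2007: 2007-06-18.
3rd Monday of July 2007: 2007-07-16.

2007-05-21, 2007-06-18, 2007-07-16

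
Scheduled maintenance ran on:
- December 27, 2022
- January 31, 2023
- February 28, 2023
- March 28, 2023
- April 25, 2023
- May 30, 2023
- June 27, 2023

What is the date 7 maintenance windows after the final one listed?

January 30, 2024

All Tuesdays; the gaps (35, 28, 28, 28, 35, 28) vary with month length.
This is the last Tuesday of each month.
Last Tuesday of July 2023: July 25, 2023.
August 2023 ends with Tuesday August 29, 2023.
Last Tuesday of September 2023: September 26, 2023.
October 2023 ends with Tuesday October 31, 2023.
Last Tuesday of November 2023: November 28, 2023.
Last Tuesday of December 2023: December 26, 2023.
January 2024 ends with Tuesday January 30, 2024.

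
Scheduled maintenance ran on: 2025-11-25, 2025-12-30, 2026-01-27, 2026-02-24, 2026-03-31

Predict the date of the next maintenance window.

2026-04-28

Every date is a Tuesday; gaps 35, 28, 28, 35 days.
Each is the last Tuesday of its month (at least one falls on the 29th or later, ruling out '4th Tuesday').
Last Tuesday of April 2026: 2026-04-28.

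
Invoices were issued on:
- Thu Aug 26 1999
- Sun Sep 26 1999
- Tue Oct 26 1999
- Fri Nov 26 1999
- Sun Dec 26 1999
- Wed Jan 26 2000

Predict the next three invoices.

Each date is the 26th; the gaps (31, 30, 31, 30, 31) track the month lengths.
The rule is the 26th of each month.
Next: February 2000 → Sat Feb 26 2000.
March 2000: Sun Mar 26 2000.
April 2000: Wed Apr 26 2000.

Sat Feb 26 2000, Sun Mar 26 2000, Wed Apr 26 2000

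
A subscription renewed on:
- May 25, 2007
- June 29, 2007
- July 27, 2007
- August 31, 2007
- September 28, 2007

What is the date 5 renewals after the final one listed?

February 29, 2008

Every date is a Friday; gaps 35, 28, 35, 28 days.
Each is the last Friday of its month (at least one falls on the 29th or later, ruling out '4th Friday').
October 2007 ends with Friday October 26, 2007.
Last Friday of November 2007: November 30, 2007.
December 2007 ends with Friday December 28, 2007.
January 2008 ends with Friday January 25, 2008.
February 2008 ends with Friday February 29, 2008.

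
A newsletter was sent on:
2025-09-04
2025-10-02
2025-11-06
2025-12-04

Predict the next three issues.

All dates are Thursdays, 28, 35, 28 days apart.
Specifically, the 1st Thursday of each month.
1st Thursday of January 2026: 2026-01-01.
February 2026 — 1st Thursday is 2026-02-05.
1st Thursday of March 2026: 2026-03-05.

2026-01-01, 2026-02-05, 2026-03-05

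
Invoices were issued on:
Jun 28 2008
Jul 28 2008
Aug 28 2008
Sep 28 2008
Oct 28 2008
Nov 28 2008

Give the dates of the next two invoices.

Gaps: 30, 31, 31, 30, 31 days — not constant. Every event is on the 28th of the month.
Pattern: the 28th of each month.
December 2008: Dec 28 2008.
Next: January 2009 → Jan 28 2009.

Dec 28 2008, Jan 28 2009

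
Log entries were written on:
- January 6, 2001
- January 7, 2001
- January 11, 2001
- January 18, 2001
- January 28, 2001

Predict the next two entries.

February 10, 2001; February 26, 2001

Gaps: 1, 4, 7, 10 days — each gap is 3 larger than the previous one.
Next gap: 13 days. January 28, 2001 + 13 days = February 10, 2001.
Next gap: 16 days. February 10, 2001 + 16 days = February 26, 2001.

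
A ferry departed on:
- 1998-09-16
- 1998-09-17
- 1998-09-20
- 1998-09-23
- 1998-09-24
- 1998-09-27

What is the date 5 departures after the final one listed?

1998-10-08

The gap pattern 1, 3, 3, 1, 3 repeats every 3 events.
These are the Wednesdays, Thursdays and Sundays of each week.
The following Wednesday is 1998-09-30.
The following Thursday is 1998-10-01.
Next Sunday: 1998-10-04.
The following Wednesday is 1998-10-07.
Next Thursday: 1998-10-08.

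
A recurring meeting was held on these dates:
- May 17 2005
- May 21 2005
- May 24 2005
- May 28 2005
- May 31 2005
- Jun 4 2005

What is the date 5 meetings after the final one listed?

Jun 21 2005

The gap pattern 4, 3, 4, 3, 4 repeats every 2 events.
These are the Tuesdays and Saturdays of each week.
Next Tuesday: Jun 7 2005.
Next Saturday: Jun 11 2005.
The following Tuesday is Jun 14 2005.
The following Saturday is Jun 18 2005.
The following Tuesday is Jun 21 2005.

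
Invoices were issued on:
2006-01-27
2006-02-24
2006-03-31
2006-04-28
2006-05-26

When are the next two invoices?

All Fridays; the gaps (28, 35, 28, 28) vary with month length.
This is the last Friday of each month.
Last Friday of June 2006: 2006-06-30.
July 2006 ends with Friday 2006-07-28.

2006-06-30, 2006-07-28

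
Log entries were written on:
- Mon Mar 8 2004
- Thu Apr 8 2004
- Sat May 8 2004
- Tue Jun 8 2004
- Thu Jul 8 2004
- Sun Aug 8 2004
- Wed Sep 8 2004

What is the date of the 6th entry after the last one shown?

Tue Mar 8 2005

Each date is the 8th; the gaps (31, 30, 31, 30, 31, 31) track the month lengths.
The rule is the 8th of each month.
October 2004: Fri Oct 8 2004.
November 2004: Mon Nov 8 2004.
December 2004: Wed Dec 8 2004.
Next: January 2005 → Sat Jan 8 2005.
February 2005: Tue Feb 8 2005.
Next: March 2005 → Tue Mar 8 2005.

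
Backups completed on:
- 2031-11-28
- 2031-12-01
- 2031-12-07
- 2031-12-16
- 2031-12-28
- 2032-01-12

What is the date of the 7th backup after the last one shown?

2032-07-19

Intervals are 3, 6, 9, 12, 15 days — an arithmetic progression with common difference 3.
Next gap: 18 days. 2032-01-12 + 18 days = 2032-01-30.
Next gap: 21 days. 2032-01-30 + 21 days = 2032-02-20.
Next gap: 24 days. 2032-02-20 + 24 days = 2032-03-15.
Next gap: 27 days. 2032-03-15 + 27 days = 2032-04-11.
Next gap: 30 days. 2032-04-11 + 30 days = 2032-05-11.
Next gap: 33 days. 2032-05-11 + 33 days = 2032-06-13.
Next gap: 36 days. 2032-06-13 + 36 days = 2032-07-19.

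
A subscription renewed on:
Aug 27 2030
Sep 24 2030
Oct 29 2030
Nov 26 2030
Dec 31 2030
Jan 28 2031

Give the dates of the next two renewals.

Feb 25 2031, Mar 25 2031

Every date is a Tuesday; gaps 28, 35, 28, 35, 28 days.
Each is the last Tuesday of its month (at least one falls on the 29th or later, ruling out '4th Tuesday').
Last Tuesday of February 2031: Feb 25 2031.
March 2031 ends with Tuesday Mar 25 2031.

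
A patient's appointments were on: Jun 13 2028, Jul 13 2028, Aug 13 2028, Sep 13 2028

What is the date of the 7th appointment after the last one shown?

Apr 13 2029

Each date is the 13th; the gaps (30, 31, 31) track the month lengths.
The rule is the 13th of each month.
October 2028: Oct 13 2028.
November 2028: Nov 13 2028.
Next: December 2028 → Dec 13 2028.
January 2029: Jan 13 2029.
February 2029: Feb 13 2029.
March 2029: Mar 13 2029.
Next: April 2029 → Apr 13 2029.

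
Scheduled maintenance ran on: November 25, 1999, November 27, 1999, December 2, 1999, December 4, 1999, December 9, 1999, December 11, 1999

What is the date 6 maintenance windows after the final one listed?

January 1, 2000

Every event lands on a Thursday or Saturday (gaps cycle 2, 5, 2, 5, 2).
So the schedule is: every Thursday and Saturday.
The following Thursday is December 16, 1999.
Next Saturday: December 18, 1999.
Next Thursday: December 23, 1999.
The following Saturday is December 25, 1999.
The following Thursday is December 30, 1999.
The following Saturday is January 1, 2000.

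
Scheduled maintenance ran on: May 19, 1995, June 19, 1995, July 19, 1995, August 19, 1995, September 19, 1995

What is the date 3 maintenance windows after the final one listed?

The day-of-month is always 19 (31, 30, 31, 31 days between events).
So this recurs on the 19th of each month.
Next: October 1995 → October 19, 1995.
November 1995: November 19, 1995.
Next: December 1995 → December 19, 1995.

December 19, 1995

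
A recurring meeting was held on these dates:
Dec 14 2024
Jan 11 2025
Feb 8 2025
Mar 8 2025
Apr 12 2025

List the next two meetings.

These are Saturdays at 28- or 35-day spacing (28, 28, 28, 35).
The pattern: 2nd Saturday of the month.
May 2025 — 2nd Saturday is May 10 2025.
June 2025 — 2nd Saturday is Jun 14 2025.

May 10 2025, Jun 14 2025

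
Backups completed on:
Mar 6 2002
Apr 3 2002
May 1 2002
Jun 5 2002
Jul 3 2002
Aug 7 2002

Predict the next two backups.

Sep 4 2002, Oct 2 2002

Gaps: 28, 28, 35, 28, 35 days — a mix of 28 and 35. Every date is a Wednesday.
Each is the 1st Wednesday of its month.
September 2002 — 1st Wednesday is Sep 4 2002.
1st Wednesday of October 2002: Oct 2 2002.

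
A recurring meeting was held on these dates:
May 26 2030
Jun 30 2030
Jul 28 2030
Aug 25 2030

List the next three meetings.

Sep 29 2030, Oct 27 2030, Nov 24 2030

All Sundays; the gaps (35, 28, 28) vary with month length.
This is the last Sunday of each month.
Last Sunday of September 2030: Sep 29 2030.
Last Sunday of October 2030: Oct 27 2030.
Last Sunday of November 2030: Nov 24 2030.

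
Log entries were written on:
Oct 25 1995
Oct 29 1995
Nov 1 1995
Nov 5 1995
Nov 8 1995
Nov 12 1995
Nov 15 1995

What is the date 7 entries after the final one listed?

The gap pattern 4, 3, 4, 3, 4, 3 repeats every 2 events.
These are the Wednesdays and Sundays of each week.
Next Sunday: Nov 19 1995.
Next Wednesday: Nov 22 1995.
The following Sunday is Nov 26 1995.
Next Wednesday: Nov 29 1995.
The following Sunday is Dec 3 1995.
The following Wednesday is Dec 6 1995.
The following Sunday is Dec 10 1995.

Dec 10 1995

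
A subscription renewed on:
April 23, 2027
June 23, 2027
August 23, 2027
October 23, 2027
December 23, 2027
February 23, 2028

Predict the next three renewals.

Each date is the 23rd; the gaps (61, 61, 61, 61, 62) track the month lengths.
The rule is the 23rd of every 2 months.
April 2028: April 23, 2028.
June 2028: June 23, 2028.
Next: August 2028 → August 23, 2028.

April 23, 2028; June 23, 2028; August 23, 2028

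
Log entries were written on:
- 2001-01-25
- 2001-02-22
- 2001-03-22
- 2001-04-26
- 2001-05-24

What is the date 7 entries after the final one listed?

These are Thursdays at 28- or 35-day spacing (28, 28, 35, 28).
The pattern: 4th Thursday of the month.
4th Thursday of June 2001: 2001-06-28.
July 2001 — 4th Thursday is 2001-07-26.
August 2001 — 4th Thursday is 2001-08-23.
September 2001 — 4th Thursday is 2001-09-27.
October 2001 — 4th Thursday is 2001-10-25.
November 2001 — 4th Thursday is 2001-11-22.
December 2001 — 4th Thursday is 2001-12-27.

2001-12-27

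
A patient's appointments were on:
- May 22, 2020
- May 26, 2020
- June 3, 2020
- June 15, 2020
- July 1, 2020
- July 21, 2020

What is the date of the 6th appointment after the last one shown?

February 10, 2021

Gaps: 4, 8, 12, 16, 20 days — each gap is 4 larger than the previous one.
Next gap: 24 days. July 21, 2020 + 24 days = August 14, 2020.
Next gap: 28 days. August 14, 2020 + 28 days = September 11, 2020.
Next gap: 32 days. September 11, 2020 + 32 days = October 13, 2020.
Next gap: 36 days. October 13, 2020 + 36 days = November 18, 2020.
Next gap: 40 days. November 18, 2020 + 40 days = December 28, 2020.
Next gap: 44 days. December 28, 2020 + 44 days = February 10, 2021.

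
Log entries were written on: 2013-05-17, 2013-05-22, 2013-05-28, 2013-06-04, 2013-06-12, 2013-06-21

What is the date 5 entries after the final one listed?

Intervals are 5, 6, 7, 8, 9 days — an arithmetic progression with common difference 1.
Next gap: 10 days. 2013-06-21 + 10 days = 2013-07-01.
Next gap: 11 days. 2013-07-01 + 11 days = 2013-07-12.
Next gap: 12 days. 2013-07-12 + 12 days = 2013-07-24.
Next gap: 13 days. 2013-07-24 + 13 days = 2013-08-06.
Next gap: 14 days. 2013-08-06 + 14 days = 2013-08-20.

2013-08-20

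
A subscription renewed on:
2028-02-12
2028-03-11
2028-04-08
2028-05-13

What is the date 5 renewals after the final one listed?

2028-10-14

These are Saturdays at 28- or 35-day spacing (28, 28, 35).
The pattern: 2nd Saturday of the month.
2nd Saturday of June 2028: 2028-06-10.
2nd Saturday of July 2028: 2028-07-08.
August 2028 — 2nd Saturday is 2028-08-12.
September 2028 — 2nd Saturday is 2028-09-09.
2nd Saturday of October 2028: 2028-10-14.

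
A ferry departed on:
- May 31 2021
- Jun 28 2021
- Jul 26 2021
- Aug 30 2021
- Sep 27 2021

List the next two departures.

Every date is a Monday; gaps 28, 28, 35, 28 days.
Each is the last Monday of its month (at least one falls on the 29th or later, ruling out '4th Monday').
October 2021 ends with Monday Oct 25 2021.
Last Monday of November 2021: Nov 29 2021.

Oct 25 2021, Nov 29 2021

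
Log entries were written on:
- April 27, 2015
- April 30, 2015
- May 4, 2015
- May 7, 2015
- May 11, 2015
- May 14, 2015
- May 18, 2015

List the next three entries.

May 21, 2015; May 25, 2015; May 28, 2015

Every event lands on a Monday or Thursday (gaps cycle 3, 4, 3, 4, 3, 4).
So the schedule is: every Monday and Thursday.
The following Thursday is May 21, 2015.
The following Monday is May 25, 2015.
The following Thursday is May 28, 2015.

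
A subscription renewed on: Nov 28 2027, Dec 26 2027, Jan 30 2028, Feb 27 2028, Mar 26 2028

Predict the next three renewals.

Apr 30 2028, May 28 2028, Jun 25 2028

These are Sundays with 28, 35, 28, 28-day gaps.
Each is the final Sunday of its month — Jan 30 2028 is past the 28th, so '4th Sunday' doesn't fit.
April 2028 ends with Sunday Apr 30 2028.
May 2028 ends with Sunday May 28 2028.
June 2028 ends with Sunday Jun 25 2028.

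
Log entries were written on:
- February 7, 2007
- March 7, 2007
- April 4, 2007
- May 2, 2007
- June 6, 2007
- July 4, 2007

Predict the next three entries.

August 1, 2007; September 5, 2007; October 3, 2007

These are Wednesdays at 28- or 35-day spacing (28, 28, 28, 35, 28).
The pattern: 1st Wednesday of the month.
1st Wednesday of August 2007: August 1, 2007.
1st Wednesday of September 2007: September 5, 2007.
October 2007 — 1st Wednesday is October 3, 2007.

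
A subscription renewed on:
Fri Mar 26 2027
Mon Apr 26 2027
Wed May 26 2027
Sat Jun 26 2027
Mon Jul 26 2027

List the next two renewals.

Thu Aug 26 2027, Sun Sep 26 2027

Each date is the 26th; the gaps (31, 30, 31, 30) track the month lengths.
The rule is the 26th of each month.
Next: August 2027 → Thu Aug 26 2027.
Next: September 2027 → Sun Sep 26 2027.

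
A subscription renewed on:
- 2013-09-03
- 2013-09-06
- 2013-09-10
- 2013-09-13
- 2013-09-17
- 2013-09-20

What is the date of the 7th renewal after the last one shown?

Every event lands on a Tuesday or Friday (gaps cycle 3, 4, 3, 4, 3).
So the schedule is: every Tuesday and Friday.
The following Tuesday is 2013-09-24.
The following Friday is 2013-09-27.
The following Tuesday is 2013-10-01.
Next Friday: 2013-10-04.
The following Tuesday is 2013-10-08.
The following Friday is 2013-10-11.
Next Tuesday: 2013-10-15.

2013-10-15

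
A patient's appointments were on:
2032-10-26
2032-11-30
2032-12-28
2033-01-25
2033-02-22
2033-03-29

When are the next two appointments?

2033-04-26, 2033-05-31

All Tuesdays; the gaps (35, 28, 28, 28, 35) vary with month length.
This is the last Tuesday of each month.
Last Tuesday of April 2033: 2033-04-26.
Last Tuesday of May 2033: 2033-05-31.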